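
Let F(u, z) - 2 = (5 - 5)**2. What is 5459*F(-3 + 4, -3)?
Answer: 10918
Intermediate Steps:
F(u, z) = 2 (F(u, z) = 2 + (5 - 5)**2 = 2 + 0**2 = 2 + 0 = 2)
5459*F(-3 + 4, -3) = 5459*2 = 10918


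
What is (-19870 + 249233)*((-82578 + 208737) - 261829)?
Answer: -31117678210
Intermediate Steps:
(-19870 + 249233)*((-82578 + 208737) - 261829) = 229363*(126159 - 261829) = 229363*(-135670) = -31117678210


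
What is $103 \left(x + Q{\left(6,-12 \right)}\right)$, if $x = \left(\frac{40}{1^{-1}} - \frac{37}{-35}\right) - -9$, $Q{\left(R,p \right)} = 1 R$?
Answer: $\frac{202086}{35} \approx 5773.9$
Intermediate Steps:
$Q{\left(R,p \right)} = R$
$x = \frac{1752}{35}$ ($x = \left(\frac{40}{1} - - \frac{37}{35}\right) + 9 = \left(40 \cdot 1 + \frac{37}{35}\right) + 9 = \left(40 + \frac{37}{35}\right) + 9 = \frac{1437}{35} + 9 = \frac{1752}{35} \approx 50.057$)
$103 \left(x + Q{\left(6,-12 \right)}\right) = 103 \left(\frac{1752}{35} + 6\right) = 103 \cdot \frac{1962}{35} = \frac{202086}{35}$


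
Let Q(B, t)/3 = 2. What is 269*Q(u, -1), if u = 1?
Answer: 1614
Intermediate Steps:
Q(B, t) = 6 (Q(B, t) = 3*2 = 6)
269*Q(u, -1) = 269*6 = 1614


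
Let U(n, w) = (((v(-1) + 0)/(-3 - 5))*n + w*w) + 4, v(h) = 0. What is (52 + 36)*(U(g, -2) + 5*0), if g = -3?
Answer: 704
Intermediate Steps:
U(n, w) = 4 + w**2 (U(n, w) = (((0 + 0)/(-3 - 5))*n + w*w) + 4 = ((0/(-8))*n + w**2) + 4 = ((0*(-1/8))*n + w**2) + 4 = (0*n + w**2) + 4 = (0 + w**2) + 4 = w**2 + 4 = 4 + w**2)
(52 + 36)*(U(g, -2) + 5*0) = (52 + 36)*((4 + (-2)**2) + 5*0) = 88*((4 + 4) + 0) = 88*(8 + 0) = 88*8 = 704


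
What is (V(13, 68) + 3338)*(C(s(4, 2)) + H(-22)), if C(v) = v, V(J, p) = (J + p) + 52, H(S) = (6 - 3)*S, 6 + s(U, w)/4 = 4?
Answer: -256854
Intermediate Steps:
s(U, w) = -8 (s(U, w) = -24 + 4*4 = -24 + 16 = -8)
H(S) = 3*S
V(J, p) = 52 + J + p
(V(13, 68) + 3338)*(C(s(4, 2)) + H(-22)) = ((52 + 13 + 68) + 3338)*(-8 + 3*(-22)) = (133 + 3338)*(-8 - 66) = 3471*(-74) = -256854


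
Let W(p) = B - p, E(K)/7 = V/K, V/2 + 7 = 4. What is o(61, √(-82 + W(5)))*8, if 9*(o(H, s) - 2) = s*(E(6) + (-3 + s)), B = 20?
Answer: -392/9 - 80*I*√67/9 ≈ -43.556 - 72.759*I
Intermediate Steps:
V = -6 (V = -14 + 2*4 = -14 + 8 = -6)
E(K) = -42/K (E(K) = 7*(-6/K) = -42/K)
W(p) = 20 - p
o(H, s) = 2 + s*(-10 + s)/9 (o(H, s) = 2 + (s*(-42/6 + (-3 + s)))/9 = 2 + (s*(-42*⅙ + (-3 + s)))/9 = 2 + (s*(-7 + (-3 + s)))/9 = 2 + (s*(-10 + s))/9 = 2 + s*(-10 + s)/9)
o(61, √(-82 + W(5)))*8 = (2 - 10*√(-82 + (20 - 1*5))/9 + (√(-82 + (20 - 1*5)))²/9)*8 = (2 - 10*√(-82 + (20 - 5))/9 + (√(-82 + (20 - 5)))²/9)*8 = (2 - 10*√(-82 + 15)/9 + (√(-82 + 15))²/9)*8 = (2 - 10*I*√67/9 + (√(-67))²/9)*8 = (2 - 10*I*√67/9 + (I*√67)²/9)*8 = (2 - 10*I*√67/9 + (⅑)*(-67))*8 = (2 - 10*I*√67/9 - 67/9)*8 = (-49/9 - 10*I*√67/9)*8 = -392/9 - 80*I*√67/9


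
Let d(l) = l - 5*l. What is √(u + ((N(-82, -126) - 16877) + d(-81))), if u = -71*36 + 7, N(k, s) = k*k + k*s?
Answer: I*√2046 ≈ 45.233*I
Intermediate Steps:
N(k, s) = k² + k*s
d(l) = -4*l
u = -2549 (u = -2556 + 7 = -2549)
√(u + ((N(-82, -126) - 16877) + d(-81))) = √(-2549 + ((-82*(-82 - 126) - 16877) - 4*(-81))) = √(-2549 + ((-82*(-208) - 16877) + 324)) = √(-2549 + ((17056 - 16877) + 324)) = √(-2549 + (179 + 324)) = √(-2549 + 503) = √(-2046) = I*√2046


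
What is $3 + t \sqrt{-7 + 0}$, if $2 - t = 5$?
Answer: $3 - 3 i \sqrt{7} \approx 3.0 - 7.9373 i$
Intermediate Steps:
$t = -3$ ($t = 2 - 5 = -3$)
$3 + t \sqrt{-7 + 0} = 3 - 3 \sqrt{-7 + 0} = 3 - 3 \sqrt{-7} = 3 - 3 i \sqrt{7}$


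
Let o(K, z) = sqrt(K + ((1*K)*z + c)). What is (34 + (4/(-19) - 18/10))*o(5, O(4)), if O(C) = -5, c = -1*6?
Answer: 3039*I*sqrt(26)/95 ≈ 163.11*I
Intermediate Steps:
c = -6
o(K, z) = sqrt(-6 + K + K*z) (o(K, z) = sqrt(K + ((1*K)*z - 6)) = sqrt(K + (K*z - 6)) = sqrt(K + (-6 + K*z)) = sqrt(-6 + K + K*z))
(34 + (4/(-19) - 18/10))*o(5, O(4)) = (34 + (4/(-19) - 18/10))*sqrt(-6 + 5 + 5*(-5)) = (34 + (4*(-1/19) - 18*1/10))*sqrt(-6 + 5 - 25) = (34 + (-4/19 - 9/5))*sqrt(-26) = (34 - 191/95)*(I*sqrt(26)) = 3039*(I*sqrt(26))/95 = 3039*I*sqrt(26)/95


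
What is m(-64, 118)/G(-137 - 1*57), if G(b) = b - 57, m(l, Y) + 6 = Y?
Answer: -112/251 ≈ -0.44622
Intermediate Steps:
m(l, Y) = -6 + Y
G(b) = -57 + b
m(-64, 118)/G(-137 - 1*57) = (-6 + 118)/(-57 + (-137 - 1*57)) = 112/(-57 + (-137 - 57)) = 112/(-57 - 194) = 112/(-251) = 112*(-1/251) = -112/251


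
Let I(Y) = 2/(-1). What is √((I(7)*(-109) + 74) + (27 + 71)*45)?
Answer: √4702 ≈ 68.571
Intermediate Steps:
I(Y) = -2 (I(Y) = 2*(-1) = -2)
√((I(7)*(-109) + 74) + (27 + 71)*45) = √((-2*(-109) + 74) + (27 + 71)*45) = √((218 + 74) + 98*45) = √(292 + 4410) = √4702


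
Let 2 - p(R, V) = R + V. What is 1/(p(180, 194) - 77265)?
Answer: -1/77637 ≈ -1.2880e-5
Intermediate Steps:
p(R, V) = 2 - R - V (p(R, V) = 2 - (R + V) = 2 + (-R - V) = 2 - R - V)
1/(p(180, 194) - 77265) = 1/((2 - 1*180 - 1*194) - 77265) = 1/((2 - 180 - 194) - 77265) = 1/(-372 - 77265) = 1/(-77637) = -1/77637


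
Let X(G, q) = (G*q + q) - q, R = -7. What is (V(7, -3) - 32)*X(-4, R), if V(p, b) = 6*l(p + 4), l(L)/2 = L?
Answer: 2800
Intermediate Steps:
l(L) = 2*L
V(p, b) = 48 + 12*p (V(p, b) = 6*(2*(p + 4)) = 6*(2*(4 + p)) = 6*(8 + 2*p) = 48 + 12*p)
X(G, q) = G*q (X(G, q) = (q + G*q) - q = G*q)
(V(7, -3) - 32)*X(-4, R) = ((48 + 12*7) - 32)*(-4*(-7)) = ((48 + 84) - 32)*28 = (132 - 32)*28 = 100*28 = 2800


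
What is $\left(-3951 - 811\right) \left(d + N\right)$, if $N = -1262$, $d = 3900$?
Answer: $-12562156$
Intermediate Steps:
$\left(-3951 - 811\right) \left(d + N\right) = \left(-3951 - 811\right) \left(3900 - 1262\right) = \left(-4762\right) 2638 = -12562156$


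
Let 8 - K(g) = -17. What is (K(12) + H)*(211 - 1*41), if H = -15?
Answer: 1700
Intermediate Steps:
K(g) = 25 (K(g) = 8 - 1*(-17) = 8 + 17 = 25)
(K(12) + H)*(211 - 1*41) = (25 - 15)*(211 - 1*41) = 10*(211 - 41) = 10*170 = 1700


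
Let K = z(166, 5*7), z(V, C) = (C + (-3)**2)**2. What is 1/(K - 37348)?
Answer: -1/35412 ≈ -2.8239e-5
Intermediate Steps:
z(V, C) = (9 + C)**2 (z(V, C) = (C + 9)**2 = (9 + C)**2)
K = 1936 (K = (9 + 5*7)**2 = (9 + 35)**2 = 44**2 = 1936)
1/(K - 37348) = 1/(1936 - 37348) = 1/(-35412) = -1/35412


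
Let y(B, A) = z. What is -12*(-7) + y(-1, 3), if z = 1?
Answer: 85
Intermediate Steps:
y(B, A) = 1
-12*(-7) + y(-1, 3) = -12*(-7) + 1 = 84 + 1 = 85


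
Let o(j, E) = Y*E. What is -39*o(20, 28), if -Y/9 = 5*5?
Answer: 245700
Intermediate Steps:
Y = -225 (Y = -45*5 = -9*25 = -225)
o(j, E) = -225*E
-39*o(20, 28) = -(-8775)*28 = -39*(-6300) = 245700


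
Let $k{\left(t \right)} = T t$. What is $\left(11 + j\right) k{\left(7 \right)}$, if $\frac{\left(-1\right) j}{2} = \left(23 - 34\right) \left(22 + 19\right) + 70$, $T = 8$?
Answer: $43288$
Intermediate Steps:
$k{\left(t \right)} = 8 t$
$j = 762$ ($j = - 2 \left(\left(23 - 34\right) \left(22 + 19\right) + 70\right) = - 2 \left(\left(-11\right) 41 + 70\right) = - 2 \left(-451 + 70\right) = \left(-2\right) \left(-381\right) = 762$)
$\left(11 + j\right) k{\left(7 \right)} = \left(11 + 762\right) 8 \cdot 7 = 773 \cdot 56 = 43288$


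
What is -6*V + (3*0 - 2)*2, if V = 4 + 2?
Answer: -40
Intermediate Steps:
V = 6
-6*V + (3*0 - 2)*2 = -6*6 + (3*0 - 2)*2 = -36 + (0 - 2)*2 = -36 - 2*2 = -36 - 4 = -40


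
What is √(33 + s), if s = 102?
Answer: 3*√15 ≈ 11.619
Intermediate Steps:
√(33 + s) = √(33 + 102) = √135 = 3*√15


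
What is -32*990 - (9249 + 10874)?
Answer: -51803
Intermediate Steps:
-32*990 - (9249 + 10874) = -31680 - 1*20123 = -31680 - 20123 = -51803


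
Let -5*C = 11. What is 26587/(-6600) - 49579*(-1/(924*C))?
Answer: -4813983/169400 ≈ -28.418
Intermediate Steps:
C = -11/5 (C = -1/5*11 = -11/5 ≈ -2.2000)
26587/(-6600) - 49579*(-1/(924*C)) = 26587/(-6600) - 49579/((28*(-33))*(-11/5)) = 26587*(-1/6600) - 49579/((-924*(-11/5))) = -2417/600 - 49579/10164/5 = -2417/600 - 49579*5/10164 = -2417/600 - 247895/10164 = -4813983/169400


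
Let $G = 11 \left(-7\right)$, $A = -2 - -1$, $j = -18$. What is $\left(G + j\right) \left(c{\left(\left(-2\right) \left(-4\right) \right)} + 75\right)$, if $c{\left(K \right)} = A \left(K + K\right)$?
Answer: $-5605$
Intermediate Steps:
$A = -1$ ($A = -2 + 1 = -1$)
$G = -77$
$c{\left(K \right)} = - 2 K$ ($c{\left(K \right)} = - (K + K) = - 2 K$)
$\left(G + j\right) \left(c{\left(\left(-2\right) \left(-4\right) \right)} + 75\right) = \left(-77 - 18\right) \left(- 2 \left(\left(-2\right) \left(-4\right)\right) + 75\right) = - 95 \left(\left(-2\right) 8 + 75\right) = - 95 \left(-16 + 75\right) = \left(-95\right) 59 = -5605$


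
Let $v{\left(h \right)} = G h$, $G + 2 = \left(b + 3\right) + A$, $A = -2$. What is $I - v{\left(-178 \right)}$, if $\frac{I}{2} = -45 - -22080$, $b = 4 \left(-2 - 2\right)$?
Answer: $41044$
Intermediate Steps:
$b = -16$ ($b = 4 \left(-4\right) = -16$)
$G = -17$ ($G = -2 + \left(\left(-16 + 3\right) - 2\right) = -2 - 15 = -17$)
$v{\left(h \right)} = - 17 h$
$I = 44070$ ($I = 2 \left(-45 - -22080\right) = 2 \left(-45 + 22080\right) = 2 \cdot 22035 = 44070$)
$I - v{\left(-178 \right)} = 44070 - \left(-17\right) \left(-178\right) = 44070 - 3026 = 41044$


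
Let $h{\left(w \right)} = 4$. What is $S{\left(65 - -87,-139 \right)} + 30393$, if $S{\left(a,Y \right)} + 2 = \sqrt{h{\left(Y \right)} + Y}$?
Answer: $30391 + 3 i \sqrt{15} \approx 30391.0 + 11.619 i$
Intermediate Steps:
$S{\left(a,Y \right)} = -2 + \sqrt{4 + Y}$
$S{\left(65 - -87,-139 \right)} + 30393 = \left(-2 + \sqrt{4 - 139}\right) + 30393 = \left(-2 + \sqrt{-135}\right) + 30393 = \left(-2 + 3 i \sqrt{15}\right) + 30393 = 30391 + 3 i \sqrt{15}$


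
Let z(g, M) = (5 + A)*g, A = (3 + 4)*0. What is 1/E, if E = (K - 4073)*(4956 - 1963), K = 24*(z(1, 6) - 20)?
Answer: -1/13267969 ≈ -7.5369e-8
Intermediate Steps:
A = 0 (A = 7*0 = 0)
z(g, M) = 5*g (z(g, M) = (5 + 0)*g = 5*g)
K = -360 (K = 24*(5*1 - 20) = 24*(5 - 20) = 24*(-15) = -360)
E = -13267969 (E = (-360 - 4073)*(4956 - 1963) = -4433*2993 = -13267969)
1/E = 1/(-13267969) = -1/13267969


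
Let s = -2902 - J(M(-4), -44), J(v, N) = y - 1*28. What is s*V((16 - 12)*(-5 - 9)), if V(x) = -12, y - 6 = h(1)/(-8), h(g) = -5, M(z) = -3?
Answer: 69135/2 ≈ 34568.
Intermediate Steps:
y = 53/8 (y = 6 - 5/(-8) = 6 - ⅛*(-5) = 6 + 5/8 = 53/8 ≈ 6.6250)
J(v, N) = -171/8 (J(v, N) = 53/8 - 1*28 = 53/8 - 28 = -171/8)
s = -23045/8 (s = -2902 - 1*(-171/8) = -2902 + 171/8 = -23045/8 ≈ -2880.6)
s*V((16 - 12)*(-5 - 9)) = -23045/8*(-12) = 69135/2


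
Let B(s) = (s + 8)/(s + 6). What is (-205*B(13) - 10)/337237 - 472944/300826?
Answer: -1515871155851/963771748739 ≈ -1.5729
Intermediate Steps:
B(s) = (8 + s)/(6 + s)
(-205*B(13) - 10)/337237 - 472944/300826 = (-205*(8 + 13)/(6 + 13) - 10)/337237 - 472944/300826 = (-205*21/19 - 10)*(1/337237) - 472944*1/300826 = (-205*21/19 - 10)*(1/337237) - 236472/150413 = (-4305/19 - 10)*(1/337237) - 236472/150413 = -4495/19*1/337237 - 236472/150413 = -4495/6407503 - 236472/150413 = -1515871155851/963771748739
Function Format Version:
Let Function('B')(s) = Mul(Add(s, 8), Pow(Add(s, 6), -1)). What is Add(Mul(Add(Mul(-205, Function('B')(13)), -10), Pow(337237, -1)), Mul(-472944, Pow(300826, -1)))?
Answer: Rational(-1515871155851, 963771748739) ≈ -1.5729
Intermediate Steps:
Function('B')(s) = Mul(Pow(Add(6, s), -1), Add(8, s)) (Function('B')(s) = Mul(Add(8, s), Pow(Add(6, s), -1)) = Mul(Pow(Add(6, s), -1), Add(8, s)))
Add(Mul(Add(Mul(-205, Function('B')(13)), -10), Pow(337237, -1)), Mul(-472944, Pow(300826, -1))) = Add(Mul(Add(Mul(-205, Mul(Pow(Add(6, 13), -1), Add(8, 13))), -10), Pow(337237, -1)), Mul(-472944, Pow(300826, -1))) = Add(Mul(Add(Mul(-205, Mul(Pow(19, -1), 21)), -10), Rational(1, 337237)), Mul(-472944, Rational(1, 300826))) = Add(Mul(Add(Mul(-205, Mul(Rational(1, 19), 21)), -10), Rational(1, 337237)), Rational(-236472, 150413)) = Add(Mul(Add(Mul(-205, Rational(21, 19)), -10), Rational(1, 337237)), Rational(-236472, 150413)) = Add(Mul(Add(Rational(-4305, 19), -10), Rational(1, 337237)), Rational(-236472, 150413)) = Add(Mul(Rational(-4495, 19), Rational(1, 337237)), Rational(-236472, 150413)) = Add(Rational(-4495, 6407503), Rational(-236472, 150413)) = Rational(-1515871155851, 963771748739)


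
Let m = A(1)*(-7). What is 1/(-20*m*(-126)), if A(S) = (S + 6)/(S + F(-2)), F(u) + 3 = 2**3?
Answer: -1/20580 ≈ -4.8591e-5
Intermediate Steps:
F(u) = 5 (F(u) = -3 + 2**3 = -3 + 8 = 5)
A(S) = (6 + S)/(5 + S) (A(S) = (S + 6)/(S + 5) = (6 + S)/(5 + S))
m = -49/6 (m = ((6 + 1)/(5 + 1))*(-7) = (7/6)*(-7) = -49/6 ≈ -8.1667)
1/(-20*m*(-126)) = 1/(-20*(-49/6)*(-126)) = 1/((490/3)*(-126)) = 1/(-20580) = -1/20580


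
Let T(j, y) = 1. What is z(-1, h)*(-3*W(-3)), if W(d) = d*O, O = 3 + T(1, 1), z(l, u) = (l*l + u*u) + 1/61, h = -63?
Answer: 8718156/61 ≈ 1.4292e+5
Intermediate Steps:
z(l, u) = 1/61 + l² + u² (z(l, u) = (l² + u²) + 1/61 = 1/61 + l² + u²)
O = 4 (O = 3 + 1 = 4)
W(d) = 4*d (W(d) = d*4 = 4*d)
z(-1, h)*(-3*W(-3)) = (1/61 + (-1)² + (-63)²)*(-12*(-3)) = (1/61 + 1 + 3969)*(-3*(-12)) = (242171/61)*36 = 8718156/61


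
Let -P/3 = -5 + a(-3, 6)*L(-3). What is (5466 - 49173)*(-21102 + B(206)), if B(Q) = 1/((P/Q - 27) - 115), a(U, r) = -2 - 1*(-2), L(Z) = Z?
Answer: 26965443621660/29237 ≈ 9.2231e+8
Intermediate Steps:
a(U, r) = 0 (a(U, r) = -2 + 2 = 0)
P = 15 (P = -3*(-5 + 0*(-3)) = -3*(-5 + 0) = -3*(-5) = 15)
B(Q) = 1/(-142 + 15/Q) (B(Q) = 1/((15/Q - 27) - 115) = 1/((-27 + 15/Q) - 115) = 1/(-142 + 15/Q))
(5466 - 49173)*(-21102 + B(206)) = (5466 - 49173)*(-21102 - 1*206/(-15 + 142*206)) = -43707*(-21102 - 1*206/(-15 + 29252)) = -43707*(-21102 - 1*206/29237) = -43707*(-21102 - 1*206*1/29237) = -43707*(-21102 - 206/29237) = -43707*(-616959380/29237) = 26965443621660/29237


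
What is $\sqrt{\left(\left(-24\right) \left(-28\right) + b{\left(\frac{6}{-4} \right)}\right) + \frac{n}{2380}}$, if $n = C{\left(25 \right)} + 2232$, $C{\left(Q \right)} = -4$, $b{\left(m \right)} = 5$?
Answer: $\frac{2 \sqrt{60001585}}{595} \approx 26.037$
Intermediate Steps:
$n = 2228$ ($n = -4 + 2232 = 2228$)
$\sqrt{\left(\left(-24\right) \left(-28\right) + b{\left(\frac{6}{-4} \right)}\right) + \frac{n}{2380}} = \sqrt{\left(\left(-24\right) \left(-28\right) + 5\right) + \frac{2228}{2380}} = \sqrt{\left(672 + 5\right) + 2228 \cdot \frac{1}{2380}} = \sqrt{677 + \frac{557}{595}} = \sqrt{\frac{403372}{595}} = \frac{2 \sqrt{60001585}}{595}$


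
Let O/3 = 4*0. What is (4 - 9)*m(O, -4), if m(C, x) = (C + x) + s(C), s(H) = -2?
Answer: 30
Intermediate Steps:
O = 0 (O = 3*(4*0) = 3*0 = 0)
m(C, x) = -2 + C + x (m(C, x) = (C + x) - 2 = -2 + C + x)
(4 - 9)*m(O, -4) = (4 - 9)*(-2 + 0 - 4) = -5*(-6) = 30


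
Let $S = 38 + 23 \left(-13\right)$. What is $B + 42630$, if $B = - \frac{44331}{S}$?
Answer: $\frac{3723587}{87} \approx 42800.0$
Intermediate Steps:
$S = -261$ ($S = 38 - 299 = -261$)
$B = \frac{14777}{87}$ ($B = - \frac{44331}{-261} = \left(-44331\right) \left(- \frac{1}{261}\right) = \frac{14777}{87} \approx 169.85$)
$B + 42630 = \frac{14777}{87} + 42630 = \frac{3723587}{87}$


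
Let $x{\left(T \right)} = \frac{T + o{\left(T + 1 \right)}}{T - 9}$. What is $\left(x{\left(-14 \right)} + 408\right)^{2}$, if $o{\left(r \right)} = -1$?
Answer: $\frac{88341201}{529} \approx 1.67 \cdot 10^{5}$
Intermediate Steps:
$x{\left(T \right)} = \frac{-1 + T}{-9 + T}$ ($x{\left(T \right)} = \frac{T - 1}{T - 9} = \frac{-1 + T}{-9 + T}$)
$\left(x{\left(-14 \right)} + 408\right)^{2} = \left(\frac{-1 - 14}{-9 - 14} + 408\right)^{2} = \left(\frac{1}{-23} \left(-15\right) + 408\right)^{2} = \left(\left(- \frac{1}{23}\right) \left(-15\right) + 408\right)^{2} = \left(\frac{15}{23} + 408\right)^{2} = \left(\frac{9399}{23}\right)^{2} = \frac{88341201}{529}$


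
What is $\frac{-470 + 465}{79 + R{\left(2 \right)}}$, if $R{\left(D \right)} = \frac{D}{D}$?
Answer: $- \frac{1}{16} \approx -0.0625$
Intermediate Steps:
$R{\left(D \right)} = 1$
$\frac{-470 + 465}{79 + R{\left(2 \right)}} = \frac{-470 + 465}{79 + 1} = - \frac{5}{80} = \left(-5\right) \frac{1}{80} = - \frac{1}{16}$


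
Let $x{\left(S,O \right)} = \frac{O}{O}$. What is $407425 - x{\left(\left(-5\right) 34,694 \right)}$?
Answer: $407424$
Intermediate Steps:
$x{\left(S,O \right)} = 1$
$407425 - x{\left(\left(-5\right) 34,694 \right)} = 407425 - 1 = 407424$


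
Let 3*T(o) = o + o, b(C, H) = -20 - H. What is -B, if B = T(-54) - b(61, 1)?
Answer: 15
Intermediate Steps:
T(o) = 2*o/3 (T(o) = (o + o)/3 = (2*o)/3 = 2*o/3)
B = -15 (B = (2/3)*(-54) - (-20 - 1*1) = -36 - (-20 - 1) = -36 - 1*(-21) = -36 + 21 = -15)
-B = -1*(-15) = 15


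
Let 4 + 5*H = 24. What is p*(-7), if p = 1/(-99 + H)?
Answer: 7/95 ≈ 0.073684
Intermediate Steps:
H = 4 (H = -4/5 + (1/5)*24 = -4/5 + 24/5 = 4)
p = -1/95 (p = 1/(-99 + 4) = 1/(-95) = -1/95 ≈ -0.010526)
p*(-7) = -1/95*(-7) = 7/95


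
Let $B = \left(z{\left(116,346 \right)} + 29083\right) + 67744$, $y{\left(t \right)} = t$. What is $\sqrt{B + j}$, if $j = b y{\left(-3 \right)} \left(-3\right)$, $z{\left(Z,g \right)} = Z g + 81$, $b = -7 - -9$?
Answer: $\sqrt{137062} \approx 370.22$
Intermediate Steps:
$b = 2$ ($b = -7 + 9 = 2$)
$z{\left(Z,g \right)} = 81 + Z g$
$B = 137044$ ($B = \left(\left(81 + 116 \cdot 346\right) + 29083\right) + 67744 = \left(\left(81 + 40136\right) + 29083\right) + 67744 = \left(40217 + 29083\right) + 67744 = 69300 + 67744 = 137044$)
$j = 18$ ($j = 2 \left(-3\right) \left(-3\right) = \left(-6\right) \left(-3\right) = 18$)
$\sqrt{B + j} = \sqrt{137044 + 18} = \sqrt{137062}$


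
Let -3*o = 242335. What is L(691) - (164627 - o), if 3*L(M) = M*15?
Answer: -725851/3 ≈ -2.4195e+5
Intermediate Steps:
o = -242335/3 (o = -1/3*242335 = -242335/3 ≈ -80778.)
L(M) = 5*M (L(M) = (M*15)/3 = (15*M)/3 = 5*M)
L(691) - (164627 - o) = 5*691 - (164627 - 1*(-242335/3)) = 3455 - (164627 + 242335/3) = 3455 - 1*736216/3 = 3455 - 736216/3 = -725851/3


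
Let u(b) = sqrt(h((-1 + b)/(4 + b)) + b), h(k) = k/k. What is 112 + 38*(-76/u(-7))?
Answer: 112 + 1444*I*sqrt(6)/3 ≈ 112.0 + 1179.0*I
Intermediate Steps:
h(k) = 1
u(b) = sqrt(1 + b)
112 + 38*(-76/u(-7)) = 112 + 38*(-76/sqrt(1 - 7)) = 112 + 38*(-76*(-I*sqrt(6)/6)) = 112 + 38*(-(-38)*I*sqrt(6)/3) = 112 + 38*(38*I*sqrt(6)/3) = 112 + 1444*I*sqrt(6)/3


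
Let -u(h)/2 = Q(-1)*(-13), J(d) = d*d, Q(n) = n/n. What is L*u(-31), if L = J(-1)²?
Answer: 26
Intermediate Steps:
Q(n) = 1
J(d) = d²
u(h) = 26 (u(h) = -2*(-13) = 26)
L = 1 (L = ((-1)²)² = 1² = 1)
L*u(-31) = 1*26 = 26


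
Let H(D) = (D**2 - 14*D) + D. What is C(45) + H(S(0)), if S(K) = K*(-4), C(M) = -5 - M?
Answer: -50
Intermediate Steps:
S(K) = -4*K
H(D) = D**2 - 13*D
C(45) + H(S(0)) = (-5 - 1*45) + (-4*0)*(-13 - 4*0) = (-5 - 45) + 0*(-13 + 0) = -50 + 0*(-13) = -50 + 0 = -50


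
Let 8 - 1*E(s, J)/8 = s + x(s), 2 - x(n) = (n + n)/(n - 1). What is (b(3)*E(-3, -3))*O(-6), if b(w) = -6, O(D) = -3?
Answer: 1512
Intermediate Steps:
x(n) = 2 - 2*n/(-1 + n) (x(n) = 2 - (n + n)/(n - 1) = 2 - 2*n/(-1 + n))
E(s, J) = 64 - 8*s + 16/(-1 + s) (E(s, J) = 64 - 8*(s - 2/(-1 + s)) = 64 + (-8*s + 16/(-1 + s)) = 64 - 8*s + 16/(-1 + s))
(b(3)*E(-3, -3))*O(-6) = -48*(2 + (-1 - 3)*(8 - 1*(-3)))/(-1 - 3)*(-3) = -48*(2 - 4*(8 + 3))/(-4)*(-3) = -48*(-1)*(2 - 4*11)/4*(-3) = -48*(-1)*(2 - 44)/4*(-3) = -48*(-1)*(-42)/4*(-3) = -6*84*(-3) = -504*(-3) = 1512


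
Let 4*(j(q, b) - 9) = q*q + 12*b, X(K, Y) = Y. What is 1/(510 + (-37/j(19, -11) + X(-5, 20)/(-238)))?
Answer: 31535/16062588 ≈ 0.0019633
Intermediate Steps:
j(q, b) = 9 + 3*b + q²/4 (j(q, b) = 9 + (q*q + 12*b)/4 = 9 + (q² + 12*b)/4 = 9 + (3*b + q²/4) = 9 + 3*b + q²/4)
1/(510 + (-37/j(19, -11) + X(-5, 20)/(-238))) = 1/(510 + (-37/(9 + 3*(-11) + (¼)*19²) + 20/(-238))) = 1/(510 + (-37/(9 - 33 + (¼)*361) + 20*(-1/238))) = 1/(510 + (-37/(9 - 33 + 361/4) - 10/119)) = 1/(510 + (-37/265/4 - 10/119)) = 1/(510 + (-37*4/265 - 10/119)) = 1/(510 + (-148/265 - 10/119)) = 1/(510 - 20262/31535) = 1/(16062588/31535) = 31535/16062588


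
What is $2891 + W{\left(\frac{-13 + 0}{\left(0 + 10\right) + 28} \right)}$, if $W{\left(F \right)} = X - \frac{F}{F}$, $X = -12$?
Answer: $2878$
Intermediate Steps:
$W{\left(F \right)} = -13$ ($W{\left(F \right)} = -12 - \frac{F}{F} = -12 - 1 = -13$)
$2891 + W{\left(\frac{-13 + 0}{\left(0 + 10\right) + 28} \right)} = 2891 - 13 = 2878$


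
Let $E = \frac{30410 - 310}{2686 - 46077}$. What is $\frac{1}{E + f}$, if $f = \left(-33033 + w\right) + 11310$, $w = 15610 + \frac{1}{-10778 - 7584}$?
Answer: $- \frac{796745542}{4871058237837} \approx -0.00016357$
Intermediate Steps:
$E = - \frac{30100}{43391}$ ($E = \frac{30100}{-43391} = 30100 \left(- \frac{1}{43391}\right) = - \frac{30100}{43391} \approx -0.69369$)
$w = \frac{286630819}{18362}$ ($w = 15610 + \frac{1}{-18362} = 15610 - \frac{1}{18362} = \frac{286630819}{18362} \approx 15610.0$)
$f = - \frac{112246907}{18362}$ ($f = \left(-33033 + \frac{286630819}{18362}\right) + 11310 = - \frac{319921127}{18362} + 11310 = - \frac{112246907}{18362} \approx -6113.0$)
$\frac{1}{E + f} = \frac{1}{- \frac{30100}{43391} - \frac{112246907}{18362}} = \frac{1}{- \frac{4871058237837}{796745542}} = - \frac{796745542}{4871058237837}$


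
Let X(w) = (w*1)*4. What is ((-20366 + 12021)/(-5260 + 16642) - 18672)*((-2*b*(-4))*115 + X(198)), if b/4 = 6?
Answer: -810175982788/1897 ≈ -4.2708e+8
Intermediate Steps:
b = 24 (b = 4*6 = 24)
X(w) = 4*w (X(w) = w*4 = 4*w)
((-20366 + 12021)/(-5260 + 16642) - 18672)*((-2*b*(-4))*115 + X(198)) = ((-20366 + 12021)/(-5260 + 16642) - 18672)*((-2*24*(-4))*115 + 4*198) = (-8345/11382 - 18672)*(-48*(-4)*115 + 792) = (-8345*1/11382 - 18672)*(192*115 + 792) = (-8345/11382 - 18672)*(22080 + 792) = -212533049/11382*22872 = -810175982788/1897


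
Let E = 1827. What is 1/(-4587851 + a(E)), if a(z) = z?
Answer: -1/4586024 ≈ -2.1805e-7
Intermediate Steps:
1/(-4587851 + a(E)) = 1/(-4587851 + 1827) = 1/(-4586024) = -1/4586024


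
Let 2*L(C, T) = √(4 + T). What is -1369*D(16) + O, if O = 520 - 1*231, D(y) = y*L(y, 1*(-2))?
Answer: 289 - 10952*√2 ≈ -15199.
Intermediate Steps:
L(C, T) = √(4 + T)/2
D(y) = y*√2/2 (D(y) = y*(√(4 + 1*(-2))/2) = y*(√(4 - 2)/2) = y*(√2/2) = y*√2/2)
O = 289 (O = 520 - 231 = 289)
-1369*D(16) + O = -1369*16*√2/2 + 289 = -10952*√2 + 289 = 289 - 10952*√2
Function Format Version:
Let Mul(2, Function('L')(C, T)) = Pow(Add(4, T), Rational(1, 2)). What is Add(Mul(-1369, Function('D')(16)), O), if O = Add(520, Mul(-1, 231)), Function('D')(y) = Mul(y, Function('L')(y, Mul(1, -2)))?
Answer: Add(289, Mul(-10952, Pow(2, Rational(1, 2)))) ≈ -15199.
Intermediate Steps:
Function('L')(C, T) = Mul(Rational(1, 2), Pow(Add(4, T), Rational(1, 2)))
Function('D')(y) = Mul(Rational(1, 2), y, Pow(2, Rational(1, 2))) (Function('D')(y) = Mul(y, Mul(Rational(1, 2), Pow(Add(4, Mul(1, -2)), Rational(1, 2)))) = Mul(y, Mul(Rational(1, 2), Pow(Add(4, -2), Rational(1, 2)))) = Mul(y, Mul(Rational(1, 2), Pow(2, Rational(1, 2)))) = Mul(Rational(1, 2), y, Pow(2, Rational(1, 2))))
O = 289 (O = Add(520, -231) = 289)
Add(Mul(-1369, Function('D')(16)), O) = Add(Mul(-1369, Mul(Rational(1, 2), 16, Pow(2, Rational(1, 2)))), 289) = Add(Mul(-1369, Mul(8, Pow(2, Rational(1, 2)))), 289) = Add(Mul(-10952, Pow(2, Rational(1, 2))), 289) = Add(289, Mul(-10952, Pow(2, Rational(1, 2))))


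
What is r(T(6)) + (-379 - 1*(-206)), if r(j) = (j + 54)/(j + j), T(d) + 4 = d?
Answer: -159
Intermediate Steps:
T(d) = -4 + d
r(j) = (54 + j)/(2*j) (r(j) = (54 + j)/((2*j)) = (54 + j)*(1/(2*j)) = (54 + j)/(2*j))
r(T(6)) + (-379 - 1*(-206)) = (54 + (-4 + 6))/(2*(-4 + 6)) + (-379 - 1*(-206)) = (½)*(54 + 2)/2 + (-379 + 206) = (½)*(½)*56 - 173 = 14 - 173 = -159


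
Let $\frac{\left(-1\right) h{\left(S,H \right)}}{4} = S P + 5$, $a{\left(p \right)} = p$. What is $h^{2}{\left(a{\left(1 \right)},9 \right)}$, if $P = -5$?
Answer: $0$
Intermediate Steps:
$h{\left(S,H \right)} = -20 + 20 S$ ($h{\left(S,H \right)} = - 4 \left(S \left(-5\right) + 5\right) = - 4 \left(- 5 S + 5\right) = - 4 \left(5 - 5 S\right) = -20 + 20 S$)
$h^{2}{\left(a{\left(1 \right)},9 \right)} = \left(-20 + 20 \cdot 1\right)^{2} = \left(-20 + 20\right)^{2} = 0^{2} = 0$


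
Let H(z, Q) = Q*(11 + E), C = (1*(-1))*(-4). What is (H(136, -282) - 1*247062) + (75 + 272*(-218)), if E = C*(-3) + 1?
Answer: -306283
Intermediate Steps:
C = 4 (C = -1*(-4) = 4)
E = -11 (E = 4*(-3) + 1 = -12 + 1 = -11)
H(z, Q) = 0 (H(z, Q) = Q*(11 - 11) = Q*0 = 0)
(H(136, -282) - 1*247062) + (75 + 272*(-218)) = (0 - 1*247062) + (75 + 272*(-218)) = (0 - 247062) + (75 - 59296) = -247062 - 59221 = -306283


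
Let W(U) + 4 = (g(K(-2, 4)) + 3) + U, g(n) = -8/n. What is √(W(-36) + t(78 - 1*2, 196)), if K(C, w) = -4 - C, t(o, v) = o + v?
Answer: √239 ≈ 15.460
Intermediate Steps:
W(U) = 3 + U (W(U) = -4 + ((-8/(-4 - 1*(-2)) + 3) + U) = -4 + ((-8/(-4 + 2) + 3) + U) = -4 + ((-8/(-2) + 3) + U) = -4 + ((-8*(-½) + 3) + U) = -4 + ((4 + 3) + U) = -4 + (7 + U) = 3 + U)
√(W(-36) + t(78 - 1*2, 196)) = √((3 - 36) + ((78 - 1*2) + 196)) = √(-33 + ((78 - 2) + 196)) = √(-33 + (76 + 196)) = √(-33 + 272) = √239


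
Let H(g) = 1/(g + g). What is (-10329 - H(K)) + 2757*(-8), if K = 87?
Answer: -5634991/174 ≈ -32385.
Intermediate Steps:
H(g) = 1/(2*g)
(-10329 - H(K)) + 2757*(-8) = (-10329 - 1/(2*87)) + 2757*(-8) = (-10329 - 1/(2*87)) - 22056 = (-10329 - 1*1/174) - 22056 = (-10329 - 1/174) - 22056 = -1797247/174 - 22056 = -5634991/174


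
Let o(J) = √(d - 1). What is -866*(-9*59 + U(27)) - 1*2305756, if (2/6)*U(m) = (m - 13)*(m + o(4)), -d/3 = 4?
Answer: -2827954 - 36372*I*√13 ≈ -2.828e+6 - 1.3114e+5*I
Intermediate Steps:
d = -12 (d = -3*4 = -12)
o(J) = I*√13 (o(J) = √(-12 - 1) = √(-13) = I*√13)
U(m) = 3*(-13 + m)*(m + I*√13) (U(m) = 3*((m - 13)*(m + I*√13)) = 3*((-13 + m)*(m + I*√13)) = 3*(-13 + m)*(m + I*√13))
-866*(-9*59 + U(27)) - 1*2305756 = -866*(-9*59 + (-39*27 + 3*27² - 39*I*√13 + 3*I*27*√13)) - 1*2305756 = -866*(-531 + (-1053 + 3*729 - 39*I*√13 + 81*I*√13)) - 2305756 = -866*(-531 + (-1053 + 2187 - 39*I*√13 + 81*I*√13)) - 2305756 = -866*(-531 + (1134 + 42*I*√13)) - 2305756 = -866*(603 + 42*I*√13) - 2305756 = (-522198 - 36372*I*√13) - 2305756 = -2827954 - 36372*I*√13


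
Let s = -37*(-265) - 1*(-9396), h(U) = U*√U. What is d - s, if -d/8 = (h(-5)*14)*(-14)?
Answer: -19201 - 7840*I*√5 ≈ -19201.0 - 17531.0*I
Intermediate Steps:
h(U) = U^(3/2)
s = 19201 (s = 9805 + 9396 = 19201)
d = -7840*I*√5 (d = -8*(-5)^(3/2)*14*(-14) = -8*-5*I*√5*14*(-14) = -8*(-70*I*√5)*(-14) = -7840*I*√5 ≈ -17531.0*I)
d - s = -7840*I*√5 - 1*19201 = -7840*I*√5 - 19201 = -19201 - 7840*I*√5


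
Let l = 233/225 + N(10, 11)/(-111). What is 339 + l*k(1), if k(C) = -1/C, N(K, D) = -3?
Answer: 2813329/8325 ≈ 337.94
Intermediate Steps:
l = 8846/8325 (l = 233/225 - 3/(-111) = 233*(1/225) - 3*(-1/111) = 233/225 + 1/37 = 8846/8325 ≈ 1.0626)
339 + l*k(1) = 339 + 8846*(-1/1)/8325 = 339 + 8846*(-1*1)/8325 = 339 + (8846/8325)*(-1) = 339 - 8846/8325 = 2813329/8325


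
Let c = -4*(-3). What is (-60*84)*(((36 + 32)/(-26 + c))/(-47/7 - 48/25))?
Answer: -4284000/1511 ≈ -2835.2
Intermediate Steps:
c = 12
(-60*84)*(((36 + 32)/(-26 + c))/(-47/7 - 48/25)) = (-60*84)*(((36 + 32)/(-26 + 12))/(-47/7 - 48/25)) = -5040*68/(-14)/(-47*⅐ - 48*1/25) = -5040*68*(-1/14)/(-47/7 - 48/25) = -(-24480)/(-1511/175) = -(-24480)*(-175)/1511 = -5040*850/1511 = -4284000/1511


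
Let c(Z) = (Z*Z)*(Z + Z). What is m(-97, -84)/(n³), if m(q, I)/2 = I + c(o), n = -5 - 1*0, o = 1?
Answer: 164/125 ≈ 1.3120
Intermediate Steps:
n = -5 (n = -5 + 0 = -5)
c(Z) = 2*Z³ (c(Z) = Z²*(2*Z) = 2*Z³)
m(q, I) = 4 + 2*I (m(q, I) = 2*(I + 2*1³) = 2*(I + 2*1) = 2*(I + 2) = 2*(2 + I) = 4 + 2*I)
m(-97, -84)/(n³) = (4 + 2*(-84))/((-5)³) = (4 - 168)/(-125) = -164*(-1/125) = 164/125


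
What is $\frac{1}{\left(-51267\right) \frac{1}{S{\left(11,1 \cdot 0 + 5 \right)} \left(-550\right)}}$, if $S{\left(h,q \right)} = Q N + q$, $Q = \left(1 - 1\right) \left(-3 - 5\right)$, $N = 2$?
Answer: $\frac{2750}{51267} \approx 0.053641$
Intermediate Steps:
$Q = 0$ ($Q = 0 \left(-8\right) = 0$)
$S{\left(h,q \right)} = q$ ($S{\left(h,q \right)} = 0 \cdot 2 + q = 0 + q = q$)
$\frac{1}{\left(-51267\right) \frac{1}{S{\left(11,1 \cdot 0 + 5 \right)} \left(-550\right)}} = \frac{1}{\left(-51267\right) \frac{1}{\left(1 \cdot 0 + 5\right) \left(-550\right)}} = \frac{1}{\left(-51267\right) \frac{1}{\left(0 + 5\right) \left(-550\right)}} = \frac{1}{\left(-51267\right) \frac{1}{5 \left(-550\right)}} = \frac{1}{\left(-51267\right) \frac{1}{-2750}} = \frac{1}{\left(-51267\right) \left(- \frac{1}{2750}\right)} = \frac{1}{\frac{51267}{2750}} = \frac{2750}{51267}$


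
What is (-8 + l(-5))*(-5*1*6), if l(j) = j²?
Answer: -510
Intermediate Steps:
(-8 + l(-5))*(-5*1*6) = (-8 + (-5)²)*(-5*1*6) = (-8 + 25)*(-5*6) = 17*(-30) = -510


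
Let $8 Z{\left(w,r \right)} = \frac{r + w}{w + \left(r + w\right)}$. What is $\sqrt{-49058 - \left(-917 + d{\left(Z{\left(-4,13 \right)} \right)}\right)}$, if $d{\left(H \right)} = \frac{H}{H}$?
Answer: $i \sqrt{48142} \approx 219.41 i$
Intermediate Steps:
$Z{\left(w,r \right)} = \frac{r + w}{8 \left(r + 2 w\right)}$ ($Z{\left(w,r \right)} = \frac{\left(r + w\right) \frac{1}{w + \left(r + w\right)}}{8} = \frac{\left(r + w\right) \frac{1}{r + 2 w}}{8} = \frac{\frac{1}{r + 2 w} \left(r + w\right)}{8} = \frac{r + w}{8 \left(r + 2 w\right)}$)
$d{\left(H \right)} = 1$
$\sqrt{-49058 - \left(-917 + d{\left(Z{\left(-4,13 \right)} \right)}\right)} = \sqrt{-49058 + \left(917 - 1\right)} = \sqrt{-49058 + 916} = \sqrt{-48142} = i \sqrt{48142}$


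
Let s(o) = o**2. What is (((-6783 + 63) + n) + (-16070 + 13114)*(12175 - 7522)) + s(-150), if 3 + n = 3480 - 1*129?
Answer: -13735140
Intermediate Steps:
n = 3348 (n = -3 + (3480 - 1*129) = -3 + (3480 - 129) = -3 + 3351 = 3348)
(((-6783 + 63) + n) + (-16070 + 13114)*(12175 - 7522)) + s(-150) = (((-6783 + 63) + 3348) + (-16070 + 13114)*(12175 - 7522)) + (-150)**2 = ((-6720 + 3348) - 2956*4653) + 22500 = (-3372 - 13754268) + 22500 = -13757640 + 22500 = -13735140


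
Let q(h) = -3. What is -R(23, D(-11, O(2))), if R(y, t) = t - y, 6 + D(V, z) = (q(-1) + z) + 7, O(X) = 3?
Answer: 22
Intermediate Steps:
D(V, z) = -2 + z (D(V, z) = -6 + ((-3 + z) + 7) = -6 + (4 + z) = -2 + z)
-R(23, D(-11, O(2))) = -((-2 + 3) - 1*23) = -(1 - 23) = -1*(-22) = 22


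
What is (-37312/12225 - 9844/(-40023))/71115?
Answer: -457665092/11598410253375 ≈ -3.9459e-5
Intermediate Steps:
(-37312/12225 - 9844/(-40023))/71115 = (-37312*1/12225 - 9844*(-1/40023))*(1/71115) = (-37312/12225 + 9844/40023)*(1/71115) = -457665092/163093725*1/71115 = -457665092/11598410253375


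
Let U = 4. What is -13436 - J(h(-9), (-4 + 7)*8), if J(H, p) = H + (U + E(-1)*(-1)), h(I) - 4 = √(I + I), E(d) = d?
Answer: -13445 - 3*I*√2 ≈ -13445.0 - 4.2426*I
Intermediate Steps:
h(I) = 4 + √2*√I (h(I) = 4 + √(I + I) = 4 + √(2*I) = 4 + √2*√I)
J(H, p) = 5 + H (J(H, p) = H + (4 - 1*(-1)) = H + (4 + 1) = H + 5 = 5 + H)
-13436 - J(h(-9), (-4 + 7)*8) = -13436 - (5 + (4 + √2*√(-9))) = -13436 - (5 + (4 + √2*(3*I))) = -13436 - (5 + (4 + 3*I*√2)) = -13436 - (9 + 3*I*√2) = -13436 + (-9 - 3*I*√2) = -13445 - 3*I*√2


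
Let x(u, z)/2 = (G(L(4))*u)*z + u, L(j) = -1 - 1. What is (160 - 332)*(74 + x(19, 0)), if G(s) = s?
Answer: -19264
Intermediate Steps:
L(j) = -2
x(u, z) = 2*u - 4*u*z (x(u, z) = 2*((-2*u)*z + u) = 2*(-2*u*z + u) = 2*(u - 2*u*z) = 2*u - 4*u*z)
(160 - 332)*(74 + x(19, 0)) = (160 - 332)*(74 + 2*19*(1 - 2*0)) = -172*(74 + 2*19*(1 + 0)) = -172*(74 + 2*19*1) = -172*(74 + 38) = -172*112 = -19264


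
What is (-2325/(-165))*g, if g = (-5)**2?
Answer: 3875/11 ≈ 352.27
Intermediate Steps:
g = 25
(-2325/(-165))*g = -2325/(-165)*25 = -2325*(-1/165)*25 = (155/11)*25 = 3875/11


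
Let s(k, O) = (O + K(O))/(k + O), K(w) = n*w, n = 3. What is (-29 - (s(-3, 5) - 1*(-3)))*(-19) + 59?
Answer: 857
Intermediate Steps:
K(w) = 3*w
s(k, O) = 4*O/(O + k) (s(k, O) = (O + 3*O)/(k + O) = (4*O)/(O + k) = 4*O/(O + k))
(-29 - (s(-3, 5) - 1*(-3)))*(-19) + 59 = (-29 - (4*5/(5 - 3) - 1*(-3)))*(-19) + 59 = (-29 - (4*5/2 + 3))*(-19) + 59 = (-29 - (4*5*(½) + 3))*(-19) + 59 = (-29 - (10 + 3))*(-19) + 59 = (-29 - 1*13)*(-19) + 59 = (-29 - 13)*(-19) + 59 = -42*(-19) + 59 = 798 + 59 = 857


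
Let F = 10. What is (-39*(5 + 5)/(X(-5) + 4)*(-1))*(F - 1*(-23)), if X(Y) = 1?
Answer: 2574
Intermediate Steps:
(-39*(5 + 5)/(X(-5) + 4)*(-1))*(F - 1*(-23)) = (-39*(5 + 5)/(1 + 4)*(-1))*(10 - 1*(-23)) = (-39*10/5*(-1))*(10 + 23) = -39*10*(⅕)*(-1)*33 = -78*(-1)*33 = -39*(-2)*33 = 78*33 = 2574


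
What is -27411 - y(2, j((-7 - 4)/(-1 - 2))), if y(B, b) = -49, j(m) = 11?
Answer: -27362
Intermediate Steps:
-27411 - y(2, j((-7 - 4)/(-1 - 2))) = -27411 - 1*(-49) = -27411 + 49 = -27362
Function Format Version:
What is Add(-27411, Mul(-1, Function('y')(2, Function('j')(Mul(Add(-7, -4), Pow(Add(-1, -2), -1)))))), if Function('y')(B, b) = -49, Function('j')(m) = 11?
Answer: -27362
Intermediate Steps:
Add(-27411, Mul(-1, Function('y')(2, Function('j')(Mul(Add(-7, -4), Pow(Add(-1, -2), -1)))))) = Add(-27411, Mul(-1, -49)) = Add(-27411, 49) = -27362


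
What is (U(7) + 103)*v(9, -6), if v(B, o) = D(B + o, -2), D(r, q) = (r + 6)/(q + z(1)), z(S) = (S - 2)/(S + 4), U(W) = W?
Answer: -450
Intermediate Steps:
z(S) = (-2 + S)/(4 + S)
D(r, q) = (6 + r)/(-1/5 + q) (D(r, q) = (r + 6)/(q + (-2 + 1)/(4 + 1)) = (6 + r)/(q - 1/5) = (6 + r)/(-1/5 + q))
v(B, o) = -30/11 - 5*B/11 - 5*o/11 (v(B, o) = 5*(6 + (B + o))/(-1 + 5*(-2)) = 5*(6 + B + o)/(-1 - 10) = 5*(6 + B + o)/(-11) = 5*(-1/11)*(6 + B + o) = -30/11 - 5*B/11 - 5*o/11)
(U(7) + 103)*v(9, -6) = (7 + 103)*(-30/11 - 5/11*9 - 5/11*(-6)) = 110*(-30/11 - 45/11 + 30/11) = 110*(-45/11) = -450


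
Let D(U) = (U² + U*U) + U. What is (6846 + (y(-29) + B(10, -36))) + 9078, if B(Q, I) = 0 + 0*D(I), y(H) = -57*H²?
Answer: -32013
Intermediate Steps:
D(U) = U + 2*U² (D(U) = (U² + U²) + U = 2*U² + U = U + 2*U²)
B(Q, I) = 0 (B(Q, I) = 0 + 0*(I*(1 + 2*I)) = 0 + 0 = 0)
(6846 + (y(-29) + B(10, -36))) + 9078 = (6846 + (-57*(-29)² + 0)) + 9078 = (6846 + (-57*841 + 0)) + 9078 = (6846 + (-47937 + 0)) + 9078 = (6846 - 47937) + 9078 = -41091 + 9078 = -32013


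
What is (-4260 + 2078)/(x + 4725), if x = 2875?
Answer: -1091/3800 ≈ -0.28711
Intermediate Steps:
(-4260 + 2078)/(x + 4725) = (-4260 + 2078)/(2875 + 4725) = -2182/7600 = -2182*1/7600 = -1091/3800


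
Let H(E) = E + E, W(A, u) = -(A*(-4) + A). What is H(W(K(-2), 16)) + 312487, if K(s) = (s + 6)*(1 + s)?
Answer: 312463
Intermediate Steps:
K(s) = (1 + s)*(6 + s) (K(s) = (6 + s)*(1 + s) = (1 + s)*(6 + s))
W(A, u) = 3*A (W(A, u) = -(-4*A + A) = -(-3)*A = 3*A)
H(E) = 2*E
H(W(K(-2), 16)) + 312487 = 2*(3*(6 + (-2)² + 7*(-2))) + 312487 = 2*(3*(6 + 4 - 14)) + 312487 = 2*(3*(-4)) + 312487 = 2*(-12) + 312487 = -24 + 312487 = 312463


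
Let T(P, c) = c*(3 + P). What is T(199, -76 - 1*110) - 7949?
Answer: -45521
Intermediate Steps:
T(199, -76 - 1*110) - 7949 = (-76 - 1*110)*(3 + 199) - 7949 = (-76 - 110)*202 - 7949 = -186*202 - 7949 = -37572 - 7949 = -45521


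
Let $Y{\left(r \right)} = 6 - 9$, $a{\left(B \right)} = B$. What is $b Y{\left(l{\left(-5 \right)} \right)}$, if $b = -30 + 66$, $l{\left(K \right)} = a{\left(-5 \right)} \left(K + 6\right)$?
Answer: $-108$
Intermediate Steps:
$l{\left(K \right)} = -30 - 5 K$ ($l{\left(K \right)} = - 5 \left(K + 6\right) = - 5 \left(6 + K\right) = -30 - 5 K$)
$Y{\left(r \right)} = -3$ ($Y{\left(r \right)} = 6 - 9 = -3$)
$b = 36$
$b Y{\left(l{\left(-5 \right)} \right)} = 36 \left(-3\right) = -108$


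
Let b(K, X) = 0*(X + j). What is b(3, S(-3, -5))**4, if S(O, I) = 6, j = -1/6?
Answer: 0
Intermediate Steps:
j = -1/6 (j = -1*1/6 = -1/6 ≈ -0.16667)
b(K, X) = 0 (b(K, X) = 0*(X - 1/6) = 0*(-1/6 + X) = 0)
b(3, S(-3, -5))**4 = 0**4 = 0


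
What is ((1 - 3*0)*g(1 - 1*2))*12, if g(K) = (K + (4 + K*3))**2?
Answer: 0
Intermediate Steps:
g(K) = (4 + 4*K)**2 (g(K) = (K + (4 + 3*K))**2 = (4 + 4*K)**2)
((1 - 3*0)*g(1 - 1*2))*12 = ((1 - 3*0)*(16*(1 + (1 - 1*2))**2))*12 = ((1 + 0)*(16*(1 + (1 - 2))**2))*12 = (1*(16*(1 - 1)**2))*12 = (1*(16*0**2))*12 = (1*(16*0))*12 = (1*0)*12 = 0*12 = 0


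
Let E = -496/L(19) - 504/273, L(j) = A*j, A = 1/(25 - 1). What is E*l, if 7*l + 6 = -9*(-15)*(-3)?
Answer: 63790488/1729 ≈ 36894.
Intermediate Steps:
A = 1/24 ≈ 0.041667
L(j) = j/24
E = -155208/247 (E = -496/((1/24)*19) - 504/273 = -496/19/24 - 504*1/273 = -496*24/19 - 24/13 = -11904/19 - 24/13 = -155208/247 ≈ -628.37)
l = -411/7 (l = -6/7 + (-9*(-15)*(-3))/7 = -6/7 + (135*(-3))/7 = -6/7 + (1/7)*(-405) = -6/7 - 405/7 = -411/7 ≈ -58.714)
E*l = -155208/247*(-411/7) = 63790488/1729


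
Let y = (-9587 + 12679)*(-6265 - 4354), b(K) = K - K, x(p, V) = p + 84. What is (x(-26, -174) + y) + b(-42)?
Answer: -32833890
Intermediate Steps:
x(p, V) = 84 + p
b(K) = 0
y = -32833948 (y = 3092*(-10619) = -32833948)
(x(-26, -174) + y) + b(-42) = ((84 - 26) - 32833948) + 0 = (58 - 32833948) + 0 = -32833890 + 0 = -32833890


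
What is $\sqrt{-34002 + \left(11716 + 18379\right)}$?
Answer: $i \sqrt{3907} \approx 62.506 i$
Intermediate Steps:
$\sqrt{-34002 + \left(11716 + 18379\right)} = \sqrt{-34002 + 30095} = \sqrt{-3907} = i \sqrt{3907}$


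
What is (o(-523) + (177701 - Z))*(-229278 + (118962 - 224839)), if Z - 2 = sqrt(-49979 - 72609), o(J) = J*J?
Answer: -151231320340 + 670310*I*sqrt(30647) ≈ -1.5123e+11 + 1.1735e+8*I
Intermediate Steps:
o(J) = J**2
Z = 2 + 2*I*sqrt(30647) (Z = 2 + sqrt(-49979 - 72609) = 2 + sqrt(-122588) = 2 + 2*I*sqrt(30647) ≈ 2.0 + 350.13*I)
(o(-523) + (177701 - Z))*(-229278 + (118962 - 224839)) = ((-523)**2 + (177701 - (2 + 2*I*sqrt(30647))))*(-229278 + (118962 - 224839)) = (273529 + (177701 + (-2 - 2*I*sqrt(30647))))*(-229278 - 105877) = (273529 + (177699 - 2*I*sqrt(30647)))*(-335155) = (451228 - 2*I*sqrt(30647))*(-335155) = -151231320340 + 670310*I*sqrt(30647)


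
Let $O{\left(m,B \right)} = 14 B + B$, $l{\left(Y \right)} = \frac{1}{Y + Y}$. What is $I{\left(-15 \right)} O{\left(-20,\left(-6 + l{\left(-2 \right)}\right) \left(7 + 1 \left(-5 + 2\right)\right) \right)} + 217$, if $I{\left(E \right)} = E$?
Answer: $5842$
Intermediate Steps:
$l{\left(Y \right)} = \frac{1}{2 Y}$
$O{\left(m,B \right)} = 15 B$
$I{\left(-15 \right)} O{\left(-20,\left(-6 + l{\left(-2 \right)}\right) \left(7 + 1 \left(-5 + 2\right)\right) \right)} + 217 = - 15 \cdot 15 \left(-6 + \frac{1}{2 \left(-2\right)}\right) \left(7 + 1 \left(-5 + 2\right)\right) + 217 = - 15 \cdot 15 \left(-6 + \frac{1}{2} \left(- \frac{1}{2}\right)\right) \left(7 + 1 \left(-3\right)\right) + 217 = - 15 \cdot 15 \left(-6 - \frac{1}{4}\right) \left(7 - 3\right) + 217 = - 15 \cdot 15 \left(\left(- \frac{25}{4}\right) 4\right) + 217 = - 15 \cdot 15 \left(-25\right) + 217 = \left(-15\right) \left(-375\right) + 217 = 5625 + 217 = 5842$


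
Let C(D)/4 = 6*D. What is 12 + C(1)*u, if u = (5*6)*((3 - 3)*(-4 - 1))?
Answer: 12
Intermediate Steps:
u = 0 (u = 30*(0*(-5)) = 30*0 = 0)
C(D) = 24*D (C(D) = 4*(6*D) = 24*D)
12 + C(1)*u = 12 + (24*1)*0 = 12 + 24*0 = 12 + 0 = 12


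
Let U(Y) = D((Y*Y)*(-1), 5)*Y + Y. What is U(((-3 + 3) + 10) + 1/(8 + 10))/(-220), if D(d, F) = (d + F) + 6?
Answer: 5226013/1283040 ≈ 4.0732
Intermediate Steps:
D(d, F) = 6 + F + d (D(d, F) = (F + d) + 6 = 6 + F + d)
U(Y) = Y + Y*(11 - Y**2) (U(Y) = (6 + 5 + (Y*Y)*(-1))*Y + Y = (6 + 5 + Y**2*(-1))*Y + Y = (6 + 5 - Y**2)*Y + Y = (11 - Y**2)*Y + Y = Y*(11 - Y**2) + Y = Y + Y*(11 - Y**2))
U(((-3 + 3) + 10) + 1/(8 + 10))/(-220) = ((((-3 + 3) + 10) + 1/(8 + 10))*(12 - (((-3 + 3) + 10) + 1/(8 + 10))**2))/(-220) = (((0 + 10) + 1/18)*(12 - ((0 + 10) + 1/18)**2))*(-1/220) = ((10 + 1/18)*(12 - (10 + 1/18)**2))*(-1/220) = (181*(12 - (181/18)**2)/18)*(-1/220) = (181*(12 - 1*32761/324)/18)*(-1/220) = (181*(12 - 32761/324)/18)*(-1/220) = ((181/18)*(-28873/324))*(-1/220) = -5226013/5832*(-1/220) = 5226013/1283040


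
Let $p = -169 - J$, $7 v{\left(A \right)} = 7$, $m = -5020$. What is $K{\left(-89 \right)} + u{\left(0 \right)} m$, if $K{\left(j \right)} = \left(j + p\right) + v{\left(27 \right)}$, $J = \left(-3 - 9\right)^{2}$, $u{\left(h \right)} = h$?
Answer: $-401$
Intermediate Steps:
$J = 144$ ($J = \left(-12\right)^{2} = 144$)
$v{\left(A \right)} = 1$ ($v{\left(A \right)} = \frac{1}{7} \cdot 7 = 1$)
$p = -313$ ($p = -169 - 144 = -313$)
$K{\left(j \right)} = -312 + j$ ($K{\left(j \right)} = \left(j - 313\right) + 1 = \left(-313 + j\right) + 1 = -312 + j$)
$K{\left(-89 \right)} + u{\left(0 \right)} m = \left(-312 - 89\right) + 0 \left(-5020\right) = -401 + 0 = -401$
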